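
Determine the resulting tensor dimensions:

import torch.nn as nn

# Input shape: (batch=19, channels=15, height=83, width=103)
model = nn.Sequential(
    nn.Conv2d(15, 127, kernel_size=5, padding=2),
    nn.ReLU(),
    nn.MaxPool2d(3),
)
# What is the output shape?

Input shape: (19, 15, 83, 103)
  -> after Conv2d: (19, 127, 83, 103)
  -> after ReLU: (19, 127, 83, 103)
Output shape: (19, 127, 27, 34)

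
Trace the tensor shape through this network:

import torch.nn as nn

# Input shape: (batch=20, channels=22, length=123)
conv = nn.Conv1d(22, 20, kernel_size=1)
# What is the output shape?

Input shape: (20, 22, 123)
Output shape: (20, 20, 123)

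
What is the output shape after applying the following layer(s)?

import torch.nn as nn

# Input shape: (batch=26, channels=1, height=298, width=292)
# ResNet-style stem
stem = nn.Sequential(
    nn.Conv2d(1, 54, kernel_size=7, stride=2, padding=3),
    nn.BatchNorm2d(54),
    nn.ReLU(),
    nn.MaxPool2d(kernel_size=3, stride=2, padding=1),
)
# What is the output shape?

Input shape: (26, 1, 298, 292)
  -> after Conv2d 7x7 stride=2: (26, 54, 149, 146)
Output shape: (26, 54, 75, 73)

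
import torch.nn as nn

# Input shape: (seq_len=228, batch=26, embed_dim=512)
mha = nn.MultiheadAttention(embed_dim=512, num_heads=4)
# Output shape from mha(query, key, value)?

Input shape: (228, 26, 512)
Output shape: (228, 26, 512)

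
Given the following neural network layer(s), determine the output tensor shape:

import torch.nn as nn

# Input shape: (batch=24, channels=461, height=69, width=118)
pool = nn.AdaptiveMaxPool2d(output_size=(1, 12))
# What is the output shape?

Input shape: (24, 461, 69, 118)
Output shape: (24, 461, 1, 12)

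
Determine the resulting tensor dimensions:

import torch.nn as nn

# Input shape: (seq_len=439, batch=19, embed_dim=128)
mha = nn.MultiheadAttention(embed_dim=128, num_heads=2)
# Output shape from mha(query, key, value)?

Input shape: (439, 19, 128)
Output shape: (439, 19, 128)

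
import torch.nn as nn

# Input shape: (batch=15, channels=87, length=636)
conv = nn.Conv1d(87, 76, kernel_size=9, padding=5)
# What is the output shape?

Input shape: (15, 87, 636)
Output shape: (15, 76, 638)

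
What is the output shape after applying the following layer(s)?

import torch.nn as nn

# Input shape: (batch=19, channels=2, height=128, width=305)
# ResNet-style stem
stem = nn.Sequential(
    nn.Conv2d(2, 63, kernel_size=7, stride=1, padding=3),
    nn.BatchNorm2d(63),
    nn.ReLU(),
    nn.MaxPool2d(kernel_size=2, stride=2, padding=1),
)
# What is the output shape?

Input shape: (19, 2, 128, 305)
  -> after Conv2d 7x7 stride=1: (19, 63, 128, 305)
Output shape: (19, 63, 65, 153)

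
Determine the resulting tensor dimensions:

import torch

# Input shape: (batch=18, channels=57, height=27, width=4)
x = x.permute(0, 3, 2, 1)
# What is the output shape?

Input shape: (18, 57, 27, 4)
Output shape: (18, 4, 27, 57)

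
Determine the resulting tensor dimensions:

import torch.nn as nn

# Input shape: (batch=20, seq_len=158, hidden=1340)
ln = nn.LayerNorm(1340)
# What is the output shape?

Input shape: (20, 158, 1340)
Output shape: (20, 158, 1340)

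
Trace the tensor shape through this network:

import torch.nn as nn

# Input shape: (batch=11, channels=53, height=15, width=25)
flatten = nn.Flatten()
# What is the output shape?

Input shape: (11, 53, 15, 25)
Output shape: (11, 19875)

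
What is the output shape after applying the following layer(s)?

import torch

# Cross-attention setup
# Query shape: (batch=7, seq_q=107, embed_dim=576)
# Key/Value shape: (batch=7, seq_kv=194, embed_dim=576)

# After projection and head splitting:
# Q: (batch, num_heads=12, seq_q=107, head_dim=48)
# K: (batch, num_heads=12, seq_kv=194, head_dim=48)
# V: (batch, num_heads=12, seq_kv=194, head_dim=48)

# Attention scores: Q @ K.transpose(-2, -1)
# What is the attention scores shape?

Input shape: (7, 107, 576)
Output shape: (7, 12, 107, 194)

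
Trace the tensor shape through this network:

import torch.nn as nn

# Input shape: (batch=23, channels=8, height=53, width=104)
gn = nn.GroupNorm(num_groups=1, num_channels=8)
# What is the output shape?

Input shape: (23, 8, 53, 104)
Output shape: (23, 8, 53, 104)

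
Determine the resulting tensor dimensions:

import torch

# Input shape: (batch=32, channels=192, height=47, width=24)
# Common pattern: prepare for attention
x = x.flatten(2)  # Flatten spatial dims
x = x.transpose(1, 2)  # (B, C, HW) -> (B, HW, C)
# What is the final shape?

Input shape: (32, 192, 47, 24)
  -> after flatten(2): (32, 192, 1128)
Output shape: (32, 1128, 192)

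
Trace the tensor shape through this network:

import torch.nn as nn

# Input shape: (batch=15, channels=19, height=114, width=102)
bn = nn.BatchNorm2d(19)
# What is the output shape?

Input shape: (15, 19, 114, 102)
Output shape: (15, 19, 114, 102)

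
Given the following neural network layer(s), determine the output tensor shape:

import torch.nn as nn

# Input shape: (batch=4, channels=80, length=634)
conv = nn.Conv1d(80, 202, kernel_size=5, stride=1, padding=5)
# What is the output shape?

Input shape: (4, 80, 634)
Output shape: (4, 202, 640)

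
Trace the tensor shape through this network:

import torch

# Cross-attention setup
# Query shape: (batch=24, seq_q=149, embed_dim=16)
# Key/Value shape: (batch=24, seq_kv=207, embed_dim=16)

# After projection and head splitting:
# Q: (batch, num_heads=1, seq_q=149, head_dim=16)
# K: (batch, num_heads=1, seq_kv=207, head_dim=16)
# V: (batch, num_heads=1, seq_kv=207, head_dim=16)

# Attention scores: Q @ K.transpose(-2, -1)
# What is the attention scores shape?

Input shape: (24, 149, 16)
Output shape: (24, 1, 149, 207)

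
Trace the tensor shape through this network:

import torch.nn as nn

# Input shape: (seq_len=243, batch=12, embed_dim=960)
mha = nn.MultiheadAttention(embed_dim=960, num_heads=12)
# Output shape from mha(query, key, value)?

Input shape: (243, 12, 960)
Output shape: (243, 12, 960)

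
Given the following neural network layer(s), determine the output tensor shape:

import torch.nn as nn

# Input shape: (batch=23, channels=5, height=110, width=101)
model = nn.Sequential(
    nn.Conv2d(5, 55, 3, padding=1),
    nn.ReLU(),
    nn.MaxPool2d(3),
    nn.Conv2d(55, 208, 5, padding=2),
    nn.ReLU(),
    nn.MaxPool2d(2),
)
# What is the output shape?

Input shape: (23, 5, 110, 101)
  -> after first Conv2d: (23, 55, 110, 101)
  -> after first MaxPool2d: (23, 55, 36, 33)
  -> after second Conv2d: (23, 208, 36, 33)
Output shape: (23, 208, 18, 16)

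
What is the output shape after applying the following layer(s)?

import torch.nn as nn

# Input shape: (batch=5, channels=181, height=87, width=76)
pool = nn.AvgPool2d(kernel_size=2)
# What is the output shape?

Input shape: (5, 181, 87, 76)
Output shape: (5, 181, 43, 38)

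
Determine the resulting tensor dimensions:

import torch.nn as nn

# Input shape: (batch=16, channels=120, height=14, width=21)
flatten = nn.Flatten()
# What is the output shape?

Input shape: (16, 120, 14, 21)
Output shape: (16, 35280)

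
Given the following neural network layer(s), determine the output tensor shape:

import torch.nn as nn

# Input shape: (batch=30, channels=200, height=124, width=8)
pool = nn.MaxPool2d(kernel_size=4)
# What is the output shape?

Input shape: (30, 200, 124, 8)
Output shape: (30, 200, 31, 2)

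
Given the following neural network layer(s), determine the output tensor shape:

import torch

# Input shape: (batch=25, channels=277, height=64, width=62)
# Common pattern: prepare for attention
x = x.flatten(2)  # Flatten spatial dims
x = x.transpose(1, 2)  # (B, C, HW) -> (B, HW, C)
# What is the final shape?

Input shape: (25, 277, 64, 62)
  -> after flatten(2): (25, 277, 3968)
Output shape: (25, 3968, 277)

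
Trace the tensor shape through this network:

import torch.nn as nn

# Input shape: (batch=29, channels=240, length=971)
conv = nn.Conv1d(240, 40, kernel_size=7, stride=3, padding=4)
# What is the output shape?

Input shape: (29, 240, 971)
Output shape: (29, 40, 325)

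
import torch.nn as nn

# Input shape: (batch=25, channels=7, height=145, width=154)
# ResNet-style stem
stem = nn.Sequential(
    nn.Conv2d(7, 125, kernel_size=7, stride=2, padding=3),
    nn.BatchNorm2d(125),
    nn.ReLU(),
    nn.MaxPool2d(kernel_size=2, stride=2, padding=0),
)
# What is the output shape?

Input shape: (25, 7, 145, 154)
  -> after Conv2d 7x7 stride=2: (25, 125, 73, 77)
Output shape: (25, 125, 36, 38)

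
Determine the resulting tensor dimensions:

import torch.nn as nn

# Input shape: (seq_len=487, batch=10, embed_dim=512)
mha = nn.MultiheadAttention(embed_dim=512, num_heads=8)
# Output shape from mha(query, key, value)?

Input shape: (487, 10, 512)
Output shape: (487, 10, 512)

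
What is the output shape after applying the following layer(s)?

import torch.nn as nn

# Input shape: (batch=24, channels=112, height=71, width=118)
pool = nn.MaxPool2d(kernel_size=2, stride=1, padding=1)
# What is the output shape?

Input shape: (24, 112, 71, 118)
Output shape: (24, 112, 72, 119)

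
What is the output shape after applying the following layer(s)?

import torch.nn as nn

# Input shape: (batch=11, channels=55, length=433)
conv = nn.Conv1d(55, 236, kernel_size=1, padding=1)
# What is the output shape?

Input shape: (11, 55, 433)
Output shape: (11, 236, 435)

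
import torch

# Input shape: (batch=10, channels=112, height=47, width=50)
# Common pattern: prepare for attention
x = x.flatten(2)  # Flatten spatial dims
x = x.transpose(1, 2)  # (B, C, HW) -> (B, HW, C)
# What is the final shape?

Input shape: (10, 112, 47, 50)
  -> after flatten(2): (10, 112, 2350)
Output shape: (10, 2350, 112)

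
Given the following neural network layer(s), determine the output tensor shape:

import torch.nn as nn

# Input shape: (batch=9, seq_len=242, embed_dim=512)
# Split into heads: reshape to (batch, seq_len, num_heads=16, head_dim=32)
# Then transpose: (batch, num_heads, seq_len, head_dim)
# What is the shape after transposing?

Input shape: (9, 242, 512)
  -> after reshape: (9, 242, 16, 32)
Output shape: (9, 16, 242, 32)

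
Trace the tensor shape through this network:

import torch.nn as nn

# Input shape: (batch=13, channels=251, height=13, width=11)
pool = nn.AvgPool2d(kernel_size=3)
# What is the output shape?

Input shape: (13, 251, 13, 11)
Output shape: (13, 251, 4, 3)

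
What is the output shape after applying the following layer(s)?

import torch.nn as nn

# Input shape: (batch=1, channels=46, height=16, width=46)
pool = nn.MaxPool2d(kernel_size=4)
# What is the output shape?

Input shape: (1, 46, 16, 46)
Output shape: (1, 46, 4, 11)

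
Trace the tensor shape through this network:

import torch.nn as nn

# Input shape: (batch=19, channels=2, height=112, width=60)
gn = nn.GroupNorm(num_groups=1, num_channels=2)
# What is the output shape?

Input shape: (19, 2, 112, 60)
Output shape: (19, 2, 112, 60)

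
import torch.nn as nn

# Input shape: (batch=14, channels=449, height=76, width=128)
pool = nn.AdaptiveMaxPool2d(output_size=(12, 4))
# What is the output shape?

Input shape: (14, 449, 76, 128)
Output shape: (14, 449, 12, 4)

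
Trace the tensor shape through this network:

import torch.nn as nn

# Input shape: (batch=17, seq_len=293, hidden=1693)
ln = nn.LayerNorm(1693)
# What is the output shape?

Input shape: (17, 293, 1693)
Output shape: (17, 293, 1693)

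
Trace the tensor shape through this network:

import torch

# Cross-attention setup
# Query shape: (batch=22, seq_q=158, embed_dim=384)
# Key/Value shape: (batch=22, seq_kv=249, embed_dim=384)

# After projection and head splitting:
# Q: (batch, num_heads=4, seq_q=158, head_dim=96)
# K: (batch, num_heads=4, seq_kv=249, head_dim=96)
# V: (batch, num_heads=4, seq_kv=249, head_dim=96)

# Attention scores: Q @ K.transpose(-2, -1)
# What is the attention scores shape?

Input shape: (22, 158, 384)
Output shape: (22, 4, 158, 249)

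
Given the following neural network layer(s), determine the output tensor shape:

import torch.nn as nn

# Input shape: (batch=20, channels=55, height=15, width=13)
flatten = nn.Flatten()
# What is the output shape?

Input shape: (20, 55, 15, 13)
Output shape: (20, 10725)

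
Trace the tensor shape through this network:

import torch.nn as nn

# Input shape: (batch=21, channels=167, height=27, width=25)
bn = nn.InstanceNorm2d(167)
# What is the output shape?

Input shape: (21, 167, 27, 25)
Output shape: (21, 167, 27, 25)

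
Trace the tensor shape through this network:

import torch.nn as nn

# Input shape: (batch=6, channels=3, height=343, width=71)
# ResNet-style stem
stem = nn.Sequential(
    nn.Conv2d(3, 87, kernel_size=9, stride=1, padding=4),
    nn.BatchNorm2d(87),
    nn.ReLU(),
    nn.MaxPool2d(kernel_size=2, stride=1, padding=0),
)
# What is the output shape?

Input shape: (6, 3, 343, 71)
  -> after Conv2d 9x9 stride=1: (6, 87, 343, 71)
Output shape: (6, 87, 342, 70)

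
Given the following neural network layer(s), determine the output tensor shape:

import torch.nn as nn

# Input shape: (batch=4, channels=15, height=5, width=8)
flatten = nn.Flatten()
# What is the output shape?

Input shape: (4, 15, 5, 8)
Output shape: (4, 600)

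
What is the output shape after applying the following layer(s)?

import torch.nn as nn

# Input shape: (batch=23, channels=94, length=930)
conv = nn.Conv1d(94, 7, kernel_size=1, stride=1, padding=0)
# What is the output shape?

Input shape: (23, 94, 930)
Output shape: (23, 7, 930)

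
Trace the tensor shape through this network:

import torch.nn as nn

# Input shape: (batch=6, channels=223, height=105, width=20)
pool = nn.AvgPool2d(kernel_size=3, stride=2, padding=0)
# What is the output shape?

Input shape: (6, 223, 105, 20)
Output shape: (6, 223, 52, 9)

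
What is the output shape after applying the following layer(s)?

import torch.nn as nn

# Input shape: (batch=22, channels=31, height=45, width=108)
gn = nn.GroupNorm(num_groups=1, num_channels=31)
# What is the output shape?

Input shape: (22, 31, 45, 108)
Output shape: (22, 31, 45, 108)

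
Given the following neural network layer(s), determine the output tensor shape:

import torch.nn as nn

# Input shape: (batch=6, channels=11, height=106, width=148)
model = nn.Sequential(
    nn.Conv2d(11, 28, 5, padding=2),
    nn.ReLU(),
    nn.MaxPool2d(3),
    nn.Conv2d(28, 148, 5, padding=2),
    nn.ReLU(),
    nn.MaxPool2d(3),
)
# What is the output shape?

Input shape: (6, 11, 106, 148)
  -> after first Conv2d: (6, 28, 106, 148)
  -> after first MaxPool2d: (6, 28, 35, 49)
  -> after second Conv2d: (6, 148, 35, 49)
Output shape: (6, 148, 11, 16)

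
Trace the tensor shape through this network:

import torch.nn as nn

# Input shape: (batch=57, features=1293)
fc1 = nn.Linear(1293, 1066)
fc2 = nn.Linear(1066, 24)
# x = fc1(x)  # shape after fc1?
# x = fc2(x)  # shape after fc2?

Input shape: (57, 1293)
  -> after fc1: (57, 1066)
Output shape: (57, 24)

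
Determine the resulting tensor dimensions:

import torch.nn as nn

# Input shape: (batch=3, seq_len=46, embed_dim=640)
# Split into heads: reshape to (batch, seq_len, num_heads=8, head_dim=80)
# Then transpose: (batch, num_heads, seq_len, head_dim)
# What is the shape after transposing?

Input shape: (3, 46, 640)
  -> after reshape: (3, 46, 8, 80)
Output shape: (3, 8, 46, 80)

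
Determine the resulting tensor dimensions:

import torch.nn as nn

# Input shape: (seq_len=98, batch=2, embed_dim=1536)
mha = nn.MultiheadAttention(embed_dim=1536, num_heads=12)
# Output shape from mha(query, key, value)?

Input shape: (98, 2, 1536)
Output shape: (98, 2, 1536)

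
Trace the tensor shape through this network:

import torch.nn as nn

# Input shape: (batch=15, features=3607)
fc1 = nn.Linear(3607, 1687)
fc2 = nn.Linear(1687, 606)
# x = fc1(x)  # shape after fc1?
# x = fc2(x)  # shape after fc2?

Input shape: (15, 3607)
  -> after fc1: (15, 1687)
Output shape: (15, 606)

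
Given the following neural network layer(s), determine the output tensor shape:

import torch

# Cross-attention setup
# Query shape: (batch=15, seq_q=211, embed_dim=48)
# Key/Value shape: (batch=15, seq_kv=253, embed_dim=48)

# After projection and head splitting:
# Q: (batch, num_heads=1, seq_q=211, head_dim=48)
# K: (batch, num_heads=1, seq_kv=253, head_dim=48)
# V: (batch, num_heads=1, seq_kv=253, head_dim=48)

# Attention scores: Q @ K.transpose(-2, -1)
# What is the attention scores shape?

Input shape: (15, 211, 48)
Output shape: (15, 1, 211, 253)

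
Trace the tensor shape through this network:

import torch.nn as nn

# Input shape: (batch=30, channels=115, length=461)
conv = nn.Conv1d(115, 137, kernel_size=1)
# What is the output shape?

Input shape: (30, 115, 461)
Output shape: (30, 137, 461)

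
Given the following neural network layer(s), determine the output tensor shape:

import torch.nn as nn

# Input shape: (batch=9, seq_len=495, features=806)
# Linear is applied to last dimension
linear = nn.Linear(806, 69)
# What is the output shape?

Input shape: (9, 495, 806)
Output shape: (9, 495, 69)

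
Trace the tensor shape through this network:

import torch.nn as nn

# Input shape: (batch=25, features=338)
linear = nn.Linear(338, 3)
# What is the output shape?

Input shape: (25, 338)
Output shape: (25, 3)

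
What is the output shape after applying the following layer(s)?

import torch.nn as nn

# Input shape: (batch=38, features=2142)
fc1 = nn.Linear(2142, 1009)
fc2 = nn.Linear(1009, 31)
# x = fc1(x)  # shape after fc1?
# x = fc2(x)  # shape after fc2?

Input shape: (38, 2142)
  -> after fc1: (38, 1009)
Output shape: (38, 31)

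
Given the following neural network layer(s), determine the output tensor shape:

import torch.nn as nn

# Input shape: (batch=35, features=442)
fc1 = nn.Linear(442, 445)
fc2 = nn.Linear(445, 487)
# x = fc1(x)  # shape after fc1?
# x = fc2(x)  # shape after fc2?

Input shape: (35, 442)
  -> after fc1: (35, 445)
Output shape: (35, 487)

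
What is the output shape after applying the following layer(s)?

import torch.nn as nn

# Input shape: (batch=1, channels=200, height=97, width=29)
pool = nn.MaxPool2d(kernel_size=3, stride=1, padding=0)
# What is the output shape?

Input shape: (1, 200, 97, 29)
Output shape: (1, 200, 95, 27)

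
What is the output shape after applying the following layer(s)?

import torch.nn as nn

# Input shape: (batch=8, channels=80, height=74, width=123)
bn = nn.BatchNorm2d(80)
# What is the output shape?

Input shape: (8, 80, 74, 123)
Output shape: (8, 80, 74, 123)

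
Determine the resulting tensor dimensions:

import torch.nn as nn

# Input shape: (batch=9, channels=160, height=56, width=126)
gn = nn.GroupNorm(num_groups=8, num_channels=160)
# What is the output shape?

Input shape: (9, 160, 56, 126)
Output shape: (9, 160, 56, 126)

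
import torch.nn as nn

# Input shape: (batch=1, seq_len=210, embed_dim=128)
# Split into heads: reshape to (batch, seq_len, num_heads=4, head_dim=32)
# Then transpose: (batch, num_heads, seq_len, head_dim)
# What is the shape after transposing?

Input shape: (1, 210, 128)
  -> after reshape: (1, 210, 4, 32)
Output shape: (1, 4, 210, 32)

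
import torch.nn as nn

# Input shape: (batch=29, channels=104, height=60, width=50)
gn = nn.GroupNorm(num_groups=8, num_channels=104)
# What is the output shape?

Input shape: (29, 104, 60, 50)
Output shape: (29, 104, 60, 50)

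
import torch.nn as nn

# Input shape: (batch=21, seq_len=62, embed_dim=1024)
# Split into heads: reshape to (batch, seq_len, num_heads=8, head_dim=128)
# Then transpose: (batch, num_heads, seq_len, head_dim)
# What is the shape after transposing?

Input shape: (21, 62, 1024)
  -> after reshape: (21, 62, 8, 128)
Output shape: (21, 8, 62, 128)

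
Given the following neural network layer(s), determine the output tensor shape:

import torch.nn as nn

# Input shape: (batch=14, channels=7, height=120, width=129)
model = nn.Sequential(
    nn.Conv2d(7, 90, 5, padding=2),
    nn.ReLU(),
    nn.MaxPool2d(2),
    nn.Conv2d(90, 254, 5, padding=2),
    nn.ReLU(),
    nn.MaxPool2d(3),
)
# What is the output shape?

Input shape: (14, 7, 120, 129)
  -> after first Conv2d: (14, 90, 120, 129)
  -> after first MaxPool2d: (14, 90, 60, 64)
  -> after second Conv2d: (14, 254, 60, 64)
Output shape: (14, 254, 20, 21)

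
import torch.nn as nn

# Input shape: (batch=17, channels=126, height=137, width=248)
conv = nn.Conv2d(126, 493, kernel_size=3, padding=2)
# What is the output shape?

Input shape: (17, 126, 137, 248)
Output shape: (17, 493, 139, 250)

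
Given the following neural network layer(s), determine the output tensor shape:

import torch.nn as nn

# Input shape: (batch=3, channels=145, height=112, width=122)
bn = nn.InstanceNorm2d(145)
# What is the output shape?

Input shape: (3, 145, 112, 122)
Output shape: (3, 145, 112, 122)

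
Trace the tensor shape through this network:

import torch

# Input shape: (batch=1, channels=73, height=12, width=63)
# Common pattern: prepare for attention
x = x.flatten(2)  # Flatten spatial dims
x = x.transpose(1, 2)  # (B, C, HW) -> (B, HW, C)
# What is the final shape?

Input shape: (1, 73, 12, 63)
  -> after flatten(2): (1, 73, 756)
Output shape: (1, 756, 73)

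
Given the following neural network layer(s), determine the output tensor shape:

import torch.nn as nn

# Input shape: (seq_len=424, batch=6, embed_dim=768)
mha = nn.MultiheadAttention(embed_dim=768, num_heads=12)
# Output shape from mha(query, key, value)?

Input shape: (424, 6, 768)
Output shape: (424, 6, 768)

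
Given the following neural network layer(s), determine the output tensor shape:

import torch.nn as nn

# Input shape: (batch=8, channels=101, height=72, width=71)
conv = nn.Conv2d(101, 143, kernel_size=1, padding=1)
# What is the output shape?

Input shape: (8, 101, 72, 71)
Output shape: (8, 143, 74, 73)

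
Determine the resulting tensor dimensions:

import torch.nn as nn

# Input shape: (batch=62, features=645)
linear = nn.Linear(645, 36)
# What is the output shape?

Input shape: (62, 645)
Output shape: (62, 36)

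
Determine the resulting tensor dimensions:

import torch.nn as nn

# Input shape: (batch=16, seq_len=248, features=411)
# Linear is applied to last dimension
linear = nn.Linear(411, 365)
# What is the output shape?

Input shape: (16, 248, 411)
Output shape: (16, 248, 365)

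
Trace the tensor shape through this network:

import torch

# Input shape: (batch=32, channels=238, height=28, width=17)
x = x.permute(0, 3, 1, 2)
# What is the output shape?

Input shape: (32, 238, 28, 17)
Output shape: (32, 17, 238, 28)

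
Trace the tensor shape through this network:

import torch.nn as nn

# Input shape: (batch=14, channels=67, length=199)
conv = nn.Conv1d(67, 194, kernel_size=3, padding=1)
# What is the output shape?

Input shape: (14, 67, 199)
Output shape: (14, 194, 199)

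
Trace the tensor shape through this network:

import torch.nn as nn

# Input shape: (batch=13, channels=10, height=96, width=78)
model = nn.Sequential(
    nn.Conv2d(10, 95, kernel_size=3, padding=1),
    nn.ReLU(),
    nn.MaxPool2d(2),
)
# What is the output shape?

Input shape: (13, 10, 96, 78)
  -> after Conv2d: (13, 95, 96, 78)
  -> after ReLU: (13, 95, 96, 78)
Output shape: (13, 95, 48, 39)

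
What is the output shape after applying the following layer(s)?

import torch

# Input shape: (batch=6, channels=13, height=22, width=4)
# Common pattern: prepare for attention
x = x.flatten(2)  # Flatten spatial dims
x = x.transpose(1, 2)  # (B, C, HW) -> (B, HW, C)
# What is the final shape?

Input shape: (6, 13, 22, 4)
  -> after flatten(2): (6, 13, 88)
Output shape: (6, 88, 13)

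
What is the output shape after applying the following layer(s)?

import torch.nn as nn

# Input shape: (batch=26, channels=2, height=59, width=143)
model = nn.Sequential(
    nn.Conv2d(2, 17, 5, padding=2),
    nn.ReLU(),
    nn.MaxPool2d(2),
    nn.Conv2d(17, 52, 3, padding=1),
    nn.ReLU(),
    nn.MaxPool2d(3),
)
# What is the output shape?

Input shape: (26, 2, 59, 143)
  -> after first Conv2d: (26, 17, 59, 143)
  -> after first MaxPool2d: (26, 17, 29, 71)
  -> after second Conv2d: (26, 52, 29, 71)
Output shape: (26, 52, 9, 23)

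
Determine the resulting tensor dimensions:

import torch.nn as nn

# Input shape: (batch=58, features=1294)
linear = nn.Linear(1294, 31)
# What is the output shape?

Input shape: (58, 1294)
Output shape: (58, 31)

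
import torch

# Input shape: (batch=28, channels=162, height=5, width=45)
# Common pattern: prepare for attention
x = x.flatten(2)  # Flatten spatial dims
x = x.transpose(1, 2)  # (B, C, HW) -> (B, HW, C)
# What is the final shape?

Input shape: (28, 162, 5, 45)
  -> after flatten(2): (28, 162, 225)
Output shape: (28, 225, 162)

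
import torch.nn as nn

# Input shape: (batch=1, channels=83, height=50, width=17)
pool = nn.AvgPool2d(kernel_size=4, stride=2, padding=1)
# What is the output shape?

Input shape: (1, 83, 50, 17)
Output shape: (1, 83, 25, 8)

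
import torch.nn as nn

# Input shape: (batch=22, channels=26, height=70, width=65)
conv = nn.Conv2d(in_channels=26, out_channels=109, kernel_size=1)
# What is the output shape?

Input shape: (22, 26, 70, 65)
Output shape: (22, 109, 70, 65)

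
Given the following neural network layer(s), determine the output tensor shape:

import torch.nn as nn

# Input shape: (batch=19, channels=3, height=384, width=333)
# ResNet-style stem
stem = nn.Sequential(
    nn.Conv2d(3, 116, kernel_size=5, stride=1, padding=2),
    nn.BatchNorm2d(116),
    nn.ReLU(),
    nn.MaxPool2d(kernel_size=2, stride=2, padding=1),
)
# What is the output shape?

Input shape: (19, 3, 384, 333)
  -> after Conv2d 5x5 stride=1: (19, 116, 384, 333)
Output shape: (19, 116, 193, 167)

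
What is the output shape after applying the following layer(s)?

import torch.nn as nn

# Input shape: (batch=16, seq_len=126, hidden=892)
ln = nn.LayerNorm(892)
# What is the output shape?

Input shape: (16, 126, 892)
Output shape: (16, 126, 892)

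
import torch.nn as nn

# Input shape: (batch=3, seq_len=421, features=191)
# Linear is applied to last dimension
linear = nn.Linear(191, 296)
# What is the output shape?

Input shape: (3, 421, 191)
Output shape: (3, 421, 296)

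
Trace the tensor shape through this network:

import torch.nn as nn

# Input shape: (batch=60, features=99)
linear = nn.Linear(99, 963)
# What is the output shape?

Input shape: (60, 99)
Output shape: (60, 963)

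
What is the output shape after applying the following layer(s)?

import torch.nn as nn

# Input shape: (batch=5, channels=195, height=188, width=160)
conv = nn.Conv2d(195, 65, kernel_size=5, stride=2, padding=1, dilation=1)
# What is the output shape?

Input shape: (5, 195, 188, 160)
Output shape: (5, 65, 93, 79)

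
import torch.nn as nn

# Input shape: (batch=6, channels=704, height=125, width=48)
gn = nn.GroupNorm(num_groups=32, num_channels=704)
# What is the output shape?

Input shape: (6, 704, 125, 48)
Output shape: (6, 704, 125, 48)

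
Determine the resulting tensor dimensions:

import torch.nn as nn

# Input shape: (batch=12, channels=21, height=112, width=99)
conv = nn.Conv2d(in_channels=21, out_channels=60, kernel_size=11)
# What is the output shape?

Input shape: (12, 21, 112, 99)
Output shape: (12, 60, 102, 89)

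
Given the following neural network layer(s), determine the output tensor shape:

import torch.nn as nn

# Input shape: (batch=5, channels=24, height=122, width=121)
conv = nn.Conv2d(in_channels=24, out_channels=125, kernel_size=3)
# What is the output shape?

Input shape: (5, 24, 122, 121)
Output shape: (5, 125, 120, 119)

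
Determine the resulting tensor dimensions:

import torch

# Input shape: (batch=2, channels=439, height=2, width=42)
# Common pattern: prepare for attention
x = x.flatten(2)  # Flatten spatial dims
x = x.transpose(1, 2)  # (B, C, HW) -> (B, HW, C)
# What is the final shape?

Input shape: (2, 439, 2, 42)
  -> after flatten(2): (2, 439, 84)
Output shape: (2, 84, 439)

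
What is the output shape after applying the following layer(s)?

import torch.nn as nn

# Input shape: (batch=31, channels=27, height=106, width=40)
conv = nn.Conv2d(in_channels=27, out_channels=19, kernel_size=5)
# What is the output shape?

Input shape: (31, 27, 106, 40)
Output shape: (31, 19, 102, 36)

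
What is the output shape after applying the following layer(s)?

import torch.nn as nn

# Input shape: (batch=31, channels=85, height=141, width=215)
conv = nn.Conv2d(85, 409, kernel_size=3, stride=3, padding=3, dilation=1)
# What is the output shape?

Input shape: (31, 85, 141, 215)
Output shape: (31, 409, 49, 73)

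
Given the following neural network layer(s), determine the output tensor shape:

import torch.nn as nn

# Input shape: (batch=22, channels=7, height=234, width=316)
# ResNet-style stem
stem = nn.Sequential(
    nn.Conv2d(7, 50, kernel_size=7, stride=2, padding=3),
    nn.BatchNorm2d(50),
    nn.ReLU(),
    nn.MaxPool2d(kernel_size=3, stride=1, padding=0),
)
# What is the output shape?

Input shape: (22, 7, 234, 316)
  -> after Conv2d 7x7 stride=2: (22, 50, 117, 158)
Output shape: (22, 50, 115, 156)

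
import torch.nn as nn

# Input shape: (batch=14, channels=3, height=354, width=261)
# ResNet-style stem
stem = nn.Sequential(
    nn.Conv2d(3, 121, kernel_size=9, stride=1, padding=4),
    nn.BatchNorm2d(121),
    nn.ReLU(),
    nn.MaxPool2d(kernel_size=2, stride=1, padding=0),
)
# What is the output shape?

Input shape: (14, 3, 354, 261)
  -> after Conv2d 9x9 stride=1: (14, 121, 354, 261)
Output shape: (14, 121, 353, 260)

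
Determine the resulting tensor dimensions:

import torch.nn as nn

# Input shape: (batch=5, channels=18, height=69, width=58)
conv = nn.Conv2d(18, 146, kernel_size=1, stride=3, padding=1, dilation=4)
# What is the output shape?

Input shape: (5, 18, 69, 58)
Output shape: (5, 146, 24, 20)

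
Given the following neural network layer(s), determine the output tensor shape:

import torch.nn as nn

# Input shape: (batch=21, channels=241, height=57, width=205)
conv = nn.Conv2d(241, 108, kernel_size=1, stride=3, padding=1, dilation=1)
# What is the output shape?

Input shape: (21, 241, 57, 205)
Output shape: (21, 108, 20, 69)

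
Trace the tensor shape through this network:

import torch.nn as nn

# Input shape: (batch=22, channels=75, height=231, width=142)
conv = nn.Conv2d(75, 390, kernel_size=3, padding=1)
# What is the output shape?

Input shape: (22, 75, 231, 142)
Output shape: (22, 390, 231, 142)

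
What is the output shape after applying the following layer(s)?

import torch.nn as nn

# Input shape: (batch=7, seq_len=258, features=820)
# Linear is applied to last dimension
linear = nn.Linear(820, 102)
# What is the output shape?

Input shape: (7, 258, 820)
Output shape: (7, 258, 102)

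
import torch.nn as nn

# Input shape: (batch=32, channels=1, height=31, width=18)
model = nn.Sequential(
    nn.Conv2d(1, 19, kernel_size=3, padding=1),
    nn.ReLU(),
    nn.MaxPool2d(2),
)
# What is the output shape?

Input shape: (32, 1, 31, 18)
  -> after Conv2d: (32, 19, 31, 18)
  -> after ReLU: (32, 19, 31, 18)
Output shape: (32, 19, 15, 9)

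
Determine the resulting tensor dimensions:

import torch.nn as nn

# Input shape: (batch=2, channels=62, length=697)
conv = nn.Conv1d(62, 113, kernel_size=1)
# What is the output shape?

Input shape: (2, 62, 697)
Output shape: (2, 113, 697)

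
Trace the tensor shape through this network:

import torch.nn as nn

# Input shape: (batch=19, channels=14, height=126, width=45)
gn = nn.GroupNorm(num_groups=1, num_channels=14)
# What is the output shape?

Input shape: (19, 14, 126, 45)
Output shape: (19, 14, 126, 45)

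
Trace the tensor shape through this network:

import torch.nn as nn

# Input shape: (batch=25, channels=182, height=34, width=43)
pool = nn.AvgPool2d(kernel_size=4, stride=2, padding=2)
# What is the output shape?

Input shape: (25, 182, 34, 43)
Output shape: (25, 182, 18, 22)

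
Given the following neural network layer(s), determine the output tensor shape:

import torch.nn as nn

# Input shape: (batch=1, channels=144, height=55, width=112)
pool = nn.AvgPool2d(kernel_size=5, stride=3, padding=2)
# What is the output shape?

Input shape: (1, 144, 55, 112)
Output shape: (1, 144, 19, 38)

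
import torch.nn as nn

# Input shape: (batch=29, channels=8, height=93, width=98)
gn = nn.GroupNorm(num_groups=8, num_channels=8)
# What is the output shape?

Input shape: (29, 8, 93, 98)
Output shape: (29, 8, 93, 98)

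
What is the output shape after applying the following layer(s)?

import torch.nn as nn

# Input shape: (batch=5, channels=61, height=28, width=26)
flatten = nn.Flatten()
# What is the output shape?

Input shape: (5, 61, 28, 26)
Output shape: (5, 44408)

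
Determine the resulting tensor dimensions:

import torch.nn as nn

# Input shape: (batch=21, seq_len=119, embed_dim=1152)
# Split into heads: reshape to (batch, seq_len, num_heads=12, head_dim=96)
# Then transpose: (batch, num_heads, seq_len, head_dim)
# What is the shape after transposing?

Input shape: (21, 119, 1152)
  -> after reshape: (21, 119, 12, 96)
Output shape: (21, 12, 119, 96)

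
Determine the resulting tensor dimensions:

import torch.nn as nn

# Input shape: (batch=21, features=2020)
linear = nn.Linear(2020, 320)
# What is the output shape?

Input shape: (21, 2020)
Output shape: (21, 320)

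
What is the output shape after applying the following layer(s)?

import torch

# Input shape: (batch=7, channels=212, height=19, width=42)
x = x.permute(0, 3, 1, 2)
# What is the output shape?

Input shape: (7, 212, 19, 42)
Output shape: (7, 42, 212, 19)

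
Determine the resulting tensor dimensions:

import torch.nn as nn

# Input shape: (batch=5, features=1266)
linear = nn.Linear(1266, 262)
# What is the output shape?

Input shape: (5, 1266)
Output shape: (5, 262)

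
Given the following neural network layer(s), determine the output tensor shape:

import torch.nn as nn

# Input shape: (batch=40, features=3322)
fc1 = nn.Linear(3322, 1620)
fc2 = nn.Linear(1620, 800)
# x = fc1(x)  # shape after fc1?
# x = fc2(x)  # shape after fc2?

Input shape: (40, 3322)
  -> after fc1: (40, 1620)
Output shape: (40, 800)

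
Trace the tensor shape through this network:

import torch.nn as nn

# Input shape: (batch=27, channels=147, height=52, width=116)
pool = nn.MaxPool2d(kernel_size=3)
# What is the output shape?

Input shape: (27, 147, 52, 116)
Output shape: (27, 147, 17, 38)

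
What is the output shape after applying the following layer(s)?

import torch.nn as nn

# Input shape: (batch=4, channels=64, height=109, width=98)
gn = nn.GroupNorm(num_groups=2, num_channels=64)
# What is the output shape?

Input shape: (4, 64, 109, 98)
Output shape: (4, 64, 109, 98)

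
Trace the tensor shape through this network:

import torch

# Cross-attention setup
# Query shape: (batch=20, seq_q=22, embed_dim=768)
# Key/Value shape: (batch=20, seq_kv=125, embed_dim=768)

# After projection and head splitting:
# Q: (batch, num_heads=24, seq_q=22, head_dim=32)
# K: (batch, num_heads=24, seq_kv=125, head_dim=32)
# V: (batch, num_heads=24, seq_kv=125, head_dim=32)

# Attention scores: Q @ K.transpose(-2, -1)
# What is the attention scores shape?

Input shape: (20, 22, 768)
Output shape: (20, 24, 22, 125)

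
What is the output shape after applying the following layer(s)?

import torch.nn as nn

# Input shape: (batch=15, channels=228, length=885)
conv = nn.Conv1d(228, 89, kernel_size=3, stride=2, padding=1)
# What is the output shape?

Input shape: (15, 228, 885)
Output shape: (15, 89, 443)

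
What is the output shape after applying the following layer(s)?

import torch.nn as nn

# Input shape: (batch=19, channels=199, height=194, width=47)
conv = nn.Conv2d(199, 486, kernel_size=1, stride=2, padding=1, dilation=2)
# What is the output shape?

Input shape: (19, 199, 194, 47)
Output shape: (19, 486, 98, 25)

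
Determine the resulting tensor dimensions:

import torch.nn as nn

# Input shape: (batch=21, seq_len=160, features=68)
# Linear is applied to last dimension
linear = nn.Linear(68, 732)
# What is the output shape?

Input shape: (21, 160, 68)
Output shape: (21, 160, 732)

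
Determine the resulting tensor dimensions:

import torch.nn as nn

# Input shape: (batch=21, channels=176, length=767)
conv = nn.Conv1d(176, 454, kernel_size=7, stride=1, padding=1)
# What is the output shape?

Input shape: (21, 176, 767)
Output shape: (21, 454, 763)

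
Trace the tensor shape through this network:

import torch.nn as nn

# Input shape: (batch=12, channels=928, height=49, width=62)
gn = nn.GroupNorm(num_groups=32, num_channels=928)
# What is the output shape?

Input shape: (12, 928, 49, 62)
Output shape: (12, 928, 49, 62)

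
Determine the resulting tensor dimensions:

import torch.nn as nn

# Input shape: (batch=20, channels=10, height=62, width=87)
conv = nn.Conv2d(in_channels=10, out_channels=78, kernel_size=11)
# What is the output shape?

Input shape: (20, 10, 62, 87)
Output shape: (20, 78, 52, 77)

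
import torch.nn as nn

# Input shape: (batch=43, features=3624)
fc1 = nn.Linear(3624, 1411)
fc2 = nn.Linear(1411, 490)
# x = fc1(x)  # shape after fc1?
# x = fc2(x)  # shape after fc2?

Input shape: (43, 3624)
  -> after fc1: (43, 1411)
Output shape: (43, 490)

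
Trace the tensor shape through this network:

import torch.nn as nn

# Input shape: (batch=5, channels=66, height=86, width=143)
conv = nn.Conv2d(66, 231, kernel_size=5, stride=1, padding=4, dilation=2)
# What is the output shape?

Input shape: (5, 66, 86, 143)
Output shape: (5, 231, 86, 143)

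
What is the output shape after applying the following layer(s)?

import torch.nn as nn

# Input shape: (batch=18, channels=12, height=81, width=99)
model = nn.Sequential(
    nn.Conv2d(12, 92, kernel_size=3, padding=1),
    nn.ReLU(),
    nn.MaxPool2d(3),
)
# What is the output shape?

Input shape: (18, 12, 81, 99)
  -> after Conv2d: (18, 92, 81, 99)
  -> after ReLU: (18, 92, 81, 99)
Output shape: (18, 92, 27, 33)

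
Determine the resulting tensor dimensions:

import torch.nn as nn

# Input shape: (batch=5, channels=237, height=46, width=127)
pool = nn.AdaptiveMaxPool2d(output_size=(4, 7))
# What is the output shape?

Input shape: (5, 237, 46, 127)
Output shape: (5, 237, 4, 7)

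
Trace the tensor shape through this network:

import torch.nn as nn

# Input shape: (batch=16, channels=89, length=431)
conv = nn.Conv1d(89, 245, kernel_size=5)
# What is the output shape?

Input shape: (16, 89, 431)
Output shape: (16, 245, 427)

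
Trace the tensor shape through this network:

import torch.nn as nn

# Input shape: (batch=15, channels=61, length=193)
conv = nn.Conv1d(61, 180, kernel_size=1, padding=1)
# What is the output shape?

Input shape: (15, 61, 193)
Output shape: (15, 180, 195)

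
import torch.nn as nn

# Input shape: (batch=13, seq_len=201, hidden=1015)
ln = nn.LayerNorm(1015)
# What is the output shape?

Input shape: (13, 201, 1015)
Output shape: (13, 201, 1015)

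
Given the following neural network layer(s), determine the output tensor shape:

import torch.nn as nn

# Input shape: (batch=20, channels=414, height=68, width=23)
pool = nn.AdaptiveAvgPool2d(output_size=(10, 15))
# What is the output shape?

Input shape: (20, 414, 68, 23)
Output shape: (20, 414, 10, 15)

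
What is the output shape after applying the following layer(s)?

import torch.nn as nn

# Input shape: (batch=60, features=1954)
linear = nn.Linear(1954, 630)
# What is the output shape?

Input shape: (60, 1954)
Output shape: (60, 630)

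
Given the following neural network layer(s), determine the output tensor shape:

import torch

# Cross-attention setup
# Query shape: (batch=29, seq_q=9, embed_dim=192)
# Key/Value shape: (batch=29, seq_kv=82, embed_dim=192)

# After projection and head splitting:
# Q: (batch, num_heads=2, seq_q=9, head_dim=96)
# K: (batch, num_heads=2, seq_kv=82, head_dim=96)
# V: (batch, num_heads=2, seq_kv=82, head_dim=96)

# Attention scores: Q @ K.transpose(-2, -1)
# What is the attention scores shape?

Input shape: (29, 9, 192)
Output shape: (29, 2, 9, 82)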